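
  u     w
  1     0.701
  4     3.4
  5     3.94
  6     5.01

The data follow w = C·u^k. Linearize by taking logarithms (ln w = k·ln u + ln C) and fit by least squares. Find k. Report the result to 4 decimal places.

k = 1.0948

Linearized form: ln w = k·ln u + ln C. From the 4 transformed points,
XᵀX = [[7.7225, 4.7875]; [4.7875, 4]], rhs = [6.7906, 3.8511]ᵀ  (here Σln u = 4.7875, Σ(ln u)² = 7.7225, Σln w = 3.8511, Σln u·ln w = 6.7906).
Δ = 7.7225·4 − (4.7875)² = 7.9699; k = (6.7906·4 − 4.7875·3.8511)/7.9699 = 1.09477, ln C = (7.7225·3.8511 − 4.7875·6.7906)/7.9699 = -0.34752.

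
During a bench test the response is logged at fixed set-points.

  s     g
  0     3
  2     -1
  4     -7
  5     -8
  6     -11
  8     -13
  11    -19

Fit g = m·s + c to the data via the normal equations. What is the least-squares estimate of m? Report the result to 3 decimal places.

m = -1.991

Setting ∂/∂m … = 0 gives: 266·m + 36·c = -449;  36·m + 7·c = -56.
Δ = 266·7 − 36² = 566.
m = ((-449)·7 − 36·(-56))/566 = -1127/566; c = (266·(-56) − 36·(-449))/566 = 634/283.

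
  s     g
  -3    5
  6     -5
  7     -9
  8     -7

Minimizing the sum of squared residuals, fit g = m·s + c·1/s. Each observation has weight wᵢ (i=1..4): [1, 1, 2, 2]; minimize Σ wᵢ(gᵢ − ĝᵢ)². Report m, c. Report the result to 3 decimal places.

Sums needed: Σwᵢ·s·s = 271, Σwᵢ·s·1/s = 6, Σwᵢ·1/s·1/s = 2977/14112.
Moment sums: Σwᵢ·s·g = -283, Σwᵢ·1/s·g = -191/28.
Normal equations: [[271, 6]; [6, 2977/14112]]·[m, c]ᵀ = [-283, -191/28]ᵀ.
Determinant 271·(2977/14112) − 6² = 298735/14112.
m = ((-283)·(2977/14112) − 6·(-191/28))/(298735/14112) = -264907/298735; c = (271·(-191/28) − 6·(-283))/(298735/14112) = -2125368/298735.

m = -0.887, c = -7.115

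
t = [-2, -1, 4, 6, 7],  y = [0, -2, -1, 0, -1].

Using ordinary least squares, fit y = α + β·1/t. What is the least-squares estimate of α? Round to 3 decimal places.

α = -0.664

Normal-equation sums: Σ1 = 5, Σ1/t = -79/84, Σ1/t·1/t = 9601/7056.
And Σy = -4, Σ1/t·y = 45/28.
AᵀA·[α, β]ᵀ = Aᵀy becomes [[5, -79/84]; [-79/84, 9601/7056]]·[α, β]ᵀ = [-4, 45/28]ᵀ.
Δ = 5·(9601/7056) − (-79/84)² = 10441/1764.
α = ((-4)·(9601/7056) − (-79/84)·(45/28))/(10441/1764) = -27739/41764; β = (5·(45/28) − (-79/84)·(-4))/(10441/1764) = 7539/10441.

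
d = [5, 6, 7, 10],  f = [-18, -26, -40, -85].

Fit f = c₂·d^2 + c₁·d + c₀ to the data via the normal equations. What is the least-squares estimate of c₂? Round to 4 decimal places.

c₂ = -0.9033

The normal equations are: 14322·c₂ + 1684·c₁ + 210·c₀ = -11846;  1684·c₂ + 210·c₁ + 28·c₀ = -1376;  210·c₂ + 28·c₁ + 4·c₀ = -169.
(Σd^2·d^2 = 14322, Σd^2·d = 1684, Σd^2 = 210, Σd·d = 210, Σd = 28, Σ1 = 4, Σd^2·f = -11846, Σd·f = -1376, Σf = -169.)
Row-reducing yields c₂ = -327/362, c₁ = 4/181, c₀ = 1817/362.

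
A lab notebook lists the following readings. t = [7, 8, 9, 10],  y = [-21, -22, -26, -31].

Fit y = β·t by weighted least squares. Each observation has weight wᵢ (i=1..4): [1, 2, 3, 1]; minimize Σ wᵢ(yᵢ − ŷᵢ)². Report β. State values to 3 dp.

β = -2.906

Compute the Gram sums: Σwᵢ·t·t = 520.
Moment sums: Σwᵢ·t·y = -1511.
Normal equations: [[520]]·[β]ᵀ = [-1511]ᵀ.
Hence β = -1511 / 520 ≈ -2.90577.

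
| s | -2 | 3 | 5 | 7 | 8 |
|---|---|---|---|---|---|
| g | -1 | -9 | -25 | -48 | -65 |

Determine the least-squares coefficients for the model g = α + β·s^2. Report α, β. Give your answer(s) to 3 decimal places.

With design matrix M, MᵀM = [[5, 151]; [151, 7219]] and Mᵀg = [-148, -7222]ᵀ.
Eliminating β: 7219·(row 1) − 151·(row 2) gives 13294·α = 7219·(-148) − 151·(-7222) = 22110, so α = 11055/6647.
Then β = ((-7222) − 151·(11055/6647))/7219 = -6881/6647.

α = 1.663, β = -1.035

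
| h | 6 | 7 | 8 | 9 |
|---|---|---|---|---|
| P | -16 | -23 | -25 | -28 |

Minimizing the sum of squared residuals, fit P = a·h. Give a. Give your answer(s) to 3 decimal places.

a = -3.083

Setting ∂/∂a … = 0 gives: 230·a = -709.
Hence a = -709 / 230 ≈ -3.08261.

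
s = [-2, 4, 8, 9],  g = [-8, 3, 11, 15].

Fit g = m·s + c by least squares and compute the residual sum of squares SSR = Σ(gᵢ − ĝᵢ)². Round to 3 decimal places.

SSR = 2.709

Compute the Gram sums: Σs·s = 165, Σs = 19, Σ1 = 4.
And Σs·g = 251, Σg = 21.
Normal equations: [[165, 19]; [19, 4]]·[m, c]ᵀ = [251, 21]ᵀ.
Δ = 165·4 − 19² = 299.
m = (251·4 − 19·21)/299 = 605/299; c = (165·21 − 19·251)/299 = -1304/299.
Residuals: 122/299, -219/299, -19/23, 344/299; SSR = 810/299.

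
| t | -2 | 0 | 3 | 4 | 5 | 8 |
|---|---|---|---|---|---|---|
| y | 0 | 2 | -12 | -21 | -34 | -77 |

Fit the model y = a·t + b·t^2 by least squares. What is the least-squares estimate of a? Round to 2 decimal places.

Forming XᵀX = [[118, 720]; [720, 5074]] and Xᵀy = [-906, -6222]ᵀ gives XᵀX·[a, b]ᵀ = Xᵀy.
det = 118·5074 − 720² = 80332.
a = ((-906)·5074 − 720·(-6222))/80332 = -29301/20083; b = (118·(-6222) − 720·(-906))/80332 = -20469/20083.

a = -1.46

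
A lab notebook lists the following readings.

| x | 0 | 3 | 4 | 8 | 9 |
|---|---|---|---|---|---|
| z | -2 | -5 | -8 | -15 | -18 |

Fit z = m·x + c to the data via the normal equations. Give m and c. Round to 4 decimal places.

Normal-equation sums: Σx·x = 170, Σx = 24, Σ1 = 5.
And Σx·z = -329, Σz = -48.
So AᵀA·[m, c]ᵀ = Aᵀz: [[170, 24]; [24, 5]]·[m, c]ᵀ = [-329, -48]ᵀ.
det = 170·5 − 24² = 274.
m = ((-329)·5 − 24·(-48))/274 = -493/274; c = (170·(-48) − 24·(-329))/274 = -132/137.

m = -1.7993, c = -0.9635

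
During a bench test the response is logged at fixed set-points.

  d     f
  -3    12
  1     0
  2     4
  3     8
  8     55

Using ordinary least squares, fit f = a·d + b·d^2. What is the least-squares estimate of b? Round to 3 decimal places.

With design matrix A, AᵀA = [[87, 521]; [521, 4275]] and Aᵀf = [436, 3716]ᵀ.
Determinant 87·4275 − 521² = 100484.
a = (436·4275 − 521·3716)/100484 = -18034/25121; b = (87·3716 − 521·436)/100484 = 24034/25121.

b = 0.957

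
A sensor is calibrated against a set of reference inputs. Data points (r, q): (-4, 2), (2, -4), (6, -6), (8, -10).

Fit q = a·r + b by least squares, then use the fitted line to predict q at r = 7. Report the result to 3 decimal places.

Compute the Gram sums: Σr·r = 120, Σr = 12, Σ1 = 4.
For Aᵀq: Σr·q = -132, Σq = -18.
So AᵀA·[a, b]ᵀ = Aᵀq: [[120, 12]; [12, 4]]·[a, b]ᵀ = [-132, -18]ᵀ.
Determinant 120·4 − 12² = 336.
a = ((-132)·4 − 12·(-18))/336 = -13/14; b = (120·(-18) − 12·(-132))/336 = -12/7.
At r = 7: q̂ = (-13/14)·(7) + (-12/7)·(1) = -115/14.

q̂ = -8.214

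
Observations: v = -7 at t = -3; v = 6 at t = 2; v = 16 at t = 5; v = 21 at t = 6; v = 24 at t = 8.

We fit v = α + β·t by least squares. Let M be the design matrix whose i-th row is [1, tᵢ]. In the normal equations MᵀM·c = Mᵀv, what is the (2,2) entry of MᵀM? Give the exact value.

138

Row 2 ↔ basis t, column 2 ↔ basis t, so (MᵀM)_{2,2} = Σᵢ (t)·(t) = (-3)·(-3) + (2)·(2) + (5)·(5) + (6)·(6) + (8)·(8) = 138.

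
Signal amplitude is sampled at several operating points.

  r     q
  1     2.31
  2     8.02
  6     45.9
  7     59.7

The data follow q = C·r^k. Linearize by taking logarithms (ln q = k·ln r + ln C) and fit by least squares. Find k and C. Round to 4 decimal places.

Linearized form: ln q = k·ln r + ln C. From the 4 transformed points,
Σln r = 4.4308, Σ(ln r)² = 7.4774, Σln q = 10.8350, Σln r·ln q = 16.2567.
Equations: 7.4774·k + 4.4308·ln C = 16.2567;  4.4308·k + 4·ln C = 10.8350.
Slope k = (n·Σln r·ln q − Σln r·Σln q)/(n·Σ(ln r)² − (Σln r)²) = (4·16.2567 − 4.4308·10.8350)/10.2775 = 1.65592; ln C = (Σln q − k·Σln r)/n = 0.87447, so C = exp(0.87447) = 2.39761.

k = 1.6559, C = 2.3976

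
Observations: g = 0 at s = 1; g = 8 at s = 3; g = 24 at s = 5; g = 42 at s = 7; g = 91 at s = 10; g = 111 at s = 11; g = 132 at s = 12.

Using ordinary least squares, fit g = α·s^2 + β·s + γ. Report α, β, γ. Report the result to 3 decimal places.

α = 0.938, β = -0.260, γ = -0.065

The normal system MᵀM·[α, β, γ]ᵀ = Mᵀg is [[48485, 4555, 449]; [4555, 449, 49]; [449, 49, 7]]·[α, β, γ]ᵀ = [44269, 4153, 408]ᵀ.
Row-reducing yields α = 304849/324978, β = -84437/324978, γ = -3542/54163.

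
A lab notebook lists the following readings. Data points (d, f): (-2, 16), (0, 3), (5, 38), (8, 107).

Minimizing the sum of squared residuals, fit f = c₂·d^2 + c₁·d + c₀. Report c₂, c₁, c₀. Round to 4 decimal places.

c₂ = 1.9746, c₁ = -2.7733, c₀ = 2.7169

Compute the Gram sums: Σd^2·d^2 = 4737, Σd^2·d = 629, Σd^2 = 93, Σd·d = 93, Σd = 11, Σ1 = 4.
Right-hand side: Σd^2·f = 7862, Σd·f = 1014, Σf = 164.
So XᵀX·[c₂, c₁, c₀]ᵀ = Xᵀf: [[4737, 629, 93]; [629, 93, 11]; [93, 11, 4]]·[c₂, c₁, c₀]ᵀ = [7862, 1014, 164]ᵀ.
Row-reducing yields c₂ = 8787/4450, c₁ = -12341/4450, c₀ = 1209/445.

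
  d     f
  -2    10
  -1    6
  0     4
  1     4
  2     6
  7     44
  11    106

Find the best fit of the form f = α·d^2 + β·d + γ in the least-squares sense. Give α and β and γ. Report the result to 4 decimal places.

α = 0.9202, β = -0.8477, γ = 4.2318

With design matrix M, MᵀM = [[17076, 1674, 180]; [1674, 180, 18]; [180, 18, 7]] and Mᵀf = [15056, 1464, 180]ᵀ.
Inverting the 3×3 Gram matrix, [α, β, γ]ᵀ = [35344/38409, -32560/38409, 7740/1829]ᵀ.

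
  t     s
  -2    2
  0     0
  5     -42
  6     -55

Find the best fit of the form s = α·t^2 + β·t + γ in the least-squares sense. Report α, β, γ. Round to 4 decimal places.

α = -0.9867, β = -3.2623, γ = -0.3764

From the data, Σt^2·t^2 = 1937, Σt^2·t = 333, Σt^2 = 65, Σt·t = 65, Σt = 9, Σ1 = 4.
Right-hand side: Σt^2·s = -3022, Σt·s = -544, Σs = -95.
So MᵀM·[α, β, γ]ᵀ = Mᵀs: [[1937, 333, 65]; [333, 65, 9]; [65, 9, 4]]·[α, β, γ]ᵀ = [-3022, -544, -95]ᵀ.
Solving the 3×3 system (Gaussian elimination) gives α = -8955/9076, β = -29609/9076, γ = -854/2269.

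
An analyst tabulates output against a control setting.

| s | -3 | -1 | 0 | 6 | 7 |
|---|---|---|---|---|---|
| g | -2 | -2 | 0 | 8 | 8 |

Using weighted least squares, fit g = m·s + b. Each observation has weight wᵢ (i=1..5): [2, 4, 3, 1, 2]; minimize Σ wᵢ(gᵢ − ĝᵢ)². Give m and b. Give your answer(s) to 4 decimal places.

With design matrix A, AᵀWA = [[156, 10]; [10, 12]] and AᵀWg = [180, 12]ᵀ.
det = 156·12 − 10² = 1772.
m = (180·12 − 10·12)/1772 = 510/443; b = (156·12 − 10·180)/1772 = 18/443.

m = 1.1512, b = 0.0406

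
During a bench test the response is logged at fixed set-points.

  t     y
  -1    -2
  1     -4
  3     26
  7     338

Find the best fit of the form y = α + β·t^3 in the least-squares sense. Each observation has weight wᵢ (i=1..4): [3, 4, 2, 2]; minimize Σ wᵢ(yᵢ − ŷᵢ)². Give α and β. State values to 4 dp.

α = -2.7696, β = 0.9939

The normal equations are: 11·α + 741·β = 706;  741·α + 236763·β = 233262.
(Σwᵢ·1 = 11, Σwᵢ·t^3 = 741, Σwᵢ·t^3·t^3 = 236763, Σwᵢ·y = 706, Σwᵢ·t^3·y = 233262.)
Eliminating β: 236763·(row 1) − 741·(row 2) gives 2055312·α = 236763·706 − 741·233262 = -5692464, so α = -39531/14273.
Then β = (233262 − 741·(-39531/14273))/236763 = 42557/42819.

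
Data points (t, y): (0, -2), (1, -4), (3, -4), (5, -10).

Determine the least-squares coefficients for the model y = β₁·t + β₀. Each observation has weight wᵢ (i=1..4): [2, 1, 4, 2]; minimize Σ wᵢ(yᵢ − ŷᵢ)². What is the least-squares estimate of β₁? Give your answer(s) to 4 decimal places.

Compute the Gram sums: Σwᵢ·t·t = 87, Σwᵢ·t = 23, Σwᵢ·1 = 9.
For AᵀWy: Σwᵢ·t·y = -152, Σwᵢ·y = -44.
AᵀWA·[β₁, β₀]ᵀ = AᵀWy becomes [[87, 23]; [23, 9]]·[β₁, β₀]ᵀ = [-152, -44]ᵀ.
Eliminating β₀: 9·(row 1) − 23·(row 2) gives 254·β₁ = 9·(-152) − 23·(-44) = -356, so β₁ = -178/127.
Then β₀ = ((-44) − 23·(-178/127))/9 = -166/127.

β₁ = -1.4016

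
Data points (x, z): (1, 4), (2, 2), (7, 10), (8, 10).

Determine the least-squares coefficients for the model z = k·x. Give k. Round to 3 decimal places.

k = 1.339

With design matrix A, AᵀA = [[118]] and Aᵀz = [158]ᵀ.
Hence k = 158 / 118 ≈ 1.33898.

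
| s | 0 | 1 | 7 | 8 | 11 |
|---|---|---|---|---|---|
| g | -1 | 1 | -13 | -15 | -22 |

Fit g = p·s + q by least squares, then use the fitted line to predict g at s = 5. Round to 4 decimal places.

ĝ = -9.1839

The normal equations are: 235·p + 27·q = -452;  27·p + 5·q = -50.
(Σs·s = 235, Σs = 27, Σ1 = 5, Σs·g = -452, Σg = -50.)
Δ = 235·5 − 27² = 446.
p = ((-452)·5 − 27·(-50))/446 = -455/223; q = (235·(-50) − 27·(-452))/446 = 227/223.
At s = 5: ĝ = (-455/223)·(5) + (227/223)·(1) = -2048/223.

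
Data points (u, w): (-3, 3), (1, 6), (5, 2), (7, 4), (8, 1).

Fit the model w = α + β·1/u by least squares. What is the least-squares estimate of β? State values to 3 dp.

The normal system XᵀX·[α, β]ᵀ = Xᵀw is [[5, 953/840]; [953/840, 837649/705600]]·[α, β]ᵀ = [16, 1707/280]ᵀ.
det = 5·(837649/705600) − (953/840)² = 820009/176400.
α = (16·(837649/705600) − (953/840)·(1707/280))/(820009/176400) = 8522071/3280036; β = (5·(1707/280) − (953/840)·16)/(820009/176400) = 2174970/820009.

β = 2.652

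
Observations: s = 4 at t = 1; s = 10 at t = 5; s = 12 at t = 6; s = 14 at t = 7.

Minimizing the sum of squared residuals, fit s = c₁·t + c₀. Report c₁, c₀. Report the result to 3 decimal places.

Normal-equation sums: Σt·t = 111, Σt = 19, Σ1 = 4.
And Σt·s = 224, Σs = 40.
det = 111·4 − 19² = 83.
c₁ = (224·4 − 19·40)/83 = 136/83; c₀ = (111·40 − 19·224)/83 = 184/83.

c₁ = 1.639, c₀ = 2.217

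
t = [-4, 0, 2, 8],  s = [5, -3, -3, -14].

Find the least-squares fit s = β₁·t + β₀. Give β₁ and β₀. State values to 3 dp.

β₁ = -1.540, β₀ = -1.440

Sums needed: Σt·t = 84, Σt = 6, Σ1 = 4.
Moment sums: Σt·s = -138, Σs = -15.
Determinant 84·4 − 6² = 300.
β₁ = ((-138)·4 − 6·(-15))/300 = -77/50; β₀ = (84·(-15) − 6·(-138))/300 = -36/25.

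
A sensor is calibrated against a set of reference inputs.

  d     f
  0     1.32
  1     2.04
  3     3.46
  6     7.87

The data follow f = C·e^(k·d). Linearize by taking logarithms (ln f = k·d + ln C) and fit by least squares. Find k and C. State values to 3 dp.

k = 0.289, C = 1.419

Taking logs, ln f = k·d + ln C, so regress ln f on d.
XᵀX = [[46.0000, 10.0000]; [10.0000, 4]], rhs = [16.8151, 4.2949]ᵀ  (here Σd = 10.0000, Σ(d)² = 46.0000, Σln f = 4.2949, Σd·ln f = 16.8151).
Δ = 46.0000·4 − (10.0000)² = 84.0000; k = (16.8151·4 − 10.0000·4.2949)/84.0000 = 0.28942, ln C = (46.0000·4.2949 − 10.0000·16.8151)/84.0000 = 0.35018, so C = exp(0.35018) = 1.41932.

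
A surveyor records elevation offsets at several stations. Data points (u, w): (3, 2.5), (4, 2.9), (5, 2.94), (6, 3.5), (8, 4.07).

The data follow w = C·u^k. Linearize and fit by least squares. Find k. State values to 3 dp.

k = 0.489

Let Y = ln w. Fitting Y = k·ln u + ln C by least squares:
Sums: Σln u = 7.9655, Σ(ln u)² = 13.2535, Σln w = 5.7158, Σln u·ln w = 9.3817.
Normal system: [[13.2535, 7.9655]; [7.9655, 5]]·[k, ln C]ᵀ = [9.3817, 5.7158]ᵀ.
Solving (det = 2.8177): k = 0.48941, ln C = 0.36348.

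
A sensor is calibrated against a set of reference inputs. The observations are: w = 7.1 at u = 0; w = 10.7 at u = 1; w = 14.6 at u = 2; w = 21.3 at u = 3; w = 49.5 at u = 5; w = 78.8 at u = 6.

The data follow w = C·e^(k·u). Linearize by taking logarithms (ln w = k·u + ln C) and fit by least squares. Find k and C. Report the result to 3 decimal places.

k = 0.397, C = 6.896

Linearized form: ln w = k·u + ln C. From the 6 transformed points,
Σu = 17.0000, Σ(u)² = 75.0000, Σln w = 18.3390, Σu·ln w = 62.6197.
Equations: 75.0000·k + 17.0000·ln C = 62.6197;  17.0000·k + 6·ln C = 18.3390.
Solving (det = 161.0000): k = 0.39724, ln C = 1.93097, so C = exp(1.93097) = 6.89618.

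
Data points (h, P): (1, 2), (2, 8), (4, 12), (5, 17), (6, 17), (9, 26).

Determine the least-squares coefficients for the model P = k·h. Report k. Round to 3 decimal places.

The normal system AᵀA·[k]ᵀ = AᵀP is [[163]]·[k]ᵀ = [487]ᵀ.
k = 487/163 = 2.98773.

k = 2.988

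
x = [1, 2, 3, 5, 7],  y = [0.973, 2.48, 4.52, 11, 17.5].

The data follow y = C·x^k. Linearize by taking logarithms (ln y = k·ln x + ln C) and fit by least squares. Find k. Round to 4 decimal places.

Taking logs, ln y = k·ln x + ln C, so regress ln y on ln x.
AᵀA = [[8.0643, 5.3471]; [5.3471, 5]], rhs = [11.7157, 7.6495]ᵀ  (here Σln x = 5.3471, Σ(ln x)² = 8.0643, Σln y = 7.6495, Σln x·ln y = 11.7157).
Δ = 8.0643·5 − (5.3471)² = 11.7297; k = (11.7157·5 − 5.3471·7.6495)/11.7297 = 1.50691, ln C = (8.0643·7.6495 − 5.3471·11.7157)/11.7297 = -0.08163.

k = 1.5069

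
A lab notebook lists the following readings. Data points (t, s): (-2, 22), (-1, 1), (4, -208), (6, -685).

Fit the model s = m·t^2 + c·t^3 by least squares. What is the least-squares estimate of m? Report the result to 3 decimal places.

AᵀA·[m, c]ᵀ = Aᵀs reads: 1569·m + 8767·c = -27899;  8767·m + 50817·c = -161449.
Eliminating c: 50817·(row 1) − 8767·(row 2) gives 2871584·m = 50817·(-27899) − 8767·(-161449) = -2320100, so m = -580025/717896.
Then c = ((-161449) − 8767·(-580025/717896))/50817 = -2180737/717896.

m = -0.808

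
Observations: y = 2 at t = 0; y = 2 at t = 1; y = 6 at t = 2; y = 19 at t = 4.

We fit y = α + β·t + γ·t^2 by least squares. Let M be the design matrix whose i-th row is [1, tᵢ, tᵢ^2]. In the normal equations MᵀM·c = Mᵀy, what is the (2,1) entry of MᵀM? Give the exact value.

Row 2 ↔ basis t, column 1 ↔ basis 1, so (MᵀM)_{2,1} = Σᵢ t = (0)·(1) + (1)·(1) + (2)·(1) + (4)·(1) = 7.

7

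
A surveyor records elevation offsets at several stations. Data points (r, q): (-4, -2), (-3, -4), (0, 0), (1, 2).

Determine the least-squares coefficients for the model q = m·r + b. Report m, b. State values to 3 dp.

m = 0.941, b = 0.412

Forming AᵀA = [[26, -6]; [-6, 4]] and Aᵀq = [22, -4]ᵀ gives AᵀA·[m, b]ᵀ = Aᵀq.
det = 26·4 − (-6)² = 68.
m = (22·4 − (-6)·(-4))/68 = 16/17; b = (26·(-4) − (-6)·22)/68 = 7/17.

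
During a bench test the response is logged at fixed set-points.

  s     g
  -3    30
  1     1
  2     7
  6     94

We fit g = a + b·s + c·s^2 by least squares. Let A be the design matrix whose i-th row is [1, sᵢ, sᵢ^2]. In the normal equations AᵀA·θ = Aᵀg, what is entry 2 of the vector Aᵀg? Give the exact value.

Entry 2 ↔ basis s, so (Aᵀg)_{2} = Σᵢ (s)·gᵢ = (-3)·(30) + (1)·(1) + (2)·(7) + (6)·(94) = 489.

489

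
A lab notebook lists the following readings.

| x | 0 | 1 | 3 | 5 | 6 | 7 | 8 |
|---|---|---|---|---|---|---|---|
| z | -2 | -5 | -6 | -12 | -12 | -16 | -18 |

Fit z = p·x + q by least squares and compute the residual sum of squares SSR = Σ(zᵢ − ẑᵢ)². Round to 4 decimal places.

SSR = 7.4046

With design matrix A, AᵀA = [[184, 30]; [30, 7]] and Aᵀz = [-411, -71]ᵀ.
Eliminating q: 7·(row 1) − 30·(row 2) gives 388·p = 7·(-411) − 30·(-71) = -747, so p = -747/388.
Then q = ((-71) − 30·(-747/388))/7 = -367/194.
Residuals: -21/194, -459/388, 647/388, -187/388, 140/97, -245/388, -137/194; SSR = 2873/388.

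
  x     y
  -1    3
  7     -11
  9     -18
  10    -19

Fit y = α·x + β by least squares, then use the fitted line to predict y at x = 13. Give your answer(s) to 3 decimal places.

ŷ = -24.863

With design matrix M, MᵀM = [[231, 25]; [25, 4]] and Mᵀy = [-432, -45]ᵀ.
det = 231·4 − 25² = 299.
α = ((-432)·4 − 25·(-45))/299 = -603/299; β = (231·(-45) − 25·(-432))/299 = 405/299.
At x = 13: ŷ = (-603/299)·(13) + (405/299)·(1) = -7434/299.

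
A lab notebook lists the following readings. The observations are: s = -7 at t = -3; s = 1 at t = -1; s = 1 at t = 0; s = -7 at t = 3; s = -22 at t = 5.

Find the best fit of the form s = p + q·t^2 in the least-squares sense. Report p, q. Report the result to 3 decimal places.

AᵀA·[p, q]ᵀ = Aᵀs reads: 5·p + 44·q = -34;  44·p + 788·q = -675.
Δ = 5·788 − 44² = 2004.
p = ((-34)·788 − 44·(-675))/2004 = 727/501; q = (5·(-675) − 44·(-34))/2004 = -1879/2004.

p = 1.451, q = -0.938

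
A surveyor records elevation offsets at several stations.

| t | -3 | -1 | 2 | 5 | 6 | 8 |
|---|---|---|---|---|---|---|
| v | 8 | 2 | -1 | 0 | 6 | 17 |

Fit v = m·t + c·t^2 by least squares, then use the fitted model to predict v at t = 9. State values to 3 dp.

From the data, Σt·t = 139, Σt·t^2 = 833, Σt^2·t^2 = 6115.
For Aᵀv: Σt·v = 144, Σt^2·v = 1374.
Determinant 139·6115 − 833² = 156096.
m = (144·6115 − 833·1374)/156096 = -43997/26016; c = (139·1374 − 833·144)/156096 = 11839/26016.
At t = 9: v̂ = (-43997/26016)·(9) + (11839/26016)·(81) = 93831/4336.

v̂ = 21.640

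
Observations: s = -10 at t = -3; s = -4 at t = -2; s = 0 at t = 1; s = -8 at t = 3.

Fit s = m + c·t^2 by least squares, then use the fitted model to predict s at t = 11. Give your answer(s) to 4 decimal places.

ŝ = -132.4599

Forming MᵀM = [[4, 23]; [23, 179]] and Mᵀs = [-22, -178]ᵀ gives MᵀM·[m, c]ᵀ = Mᵀs.
Eliminating c: 179·(row 1) − 23·(row 2) gives 187·m = 179·(-22) − 23·(-178) = 156, so m = 156/187.
Then c = ((-178) − 23·(156/187))/179 = -206/187.
At t = 11: ŝ = (156/187)·(1) + (-206/187)·(121) = -24770/187.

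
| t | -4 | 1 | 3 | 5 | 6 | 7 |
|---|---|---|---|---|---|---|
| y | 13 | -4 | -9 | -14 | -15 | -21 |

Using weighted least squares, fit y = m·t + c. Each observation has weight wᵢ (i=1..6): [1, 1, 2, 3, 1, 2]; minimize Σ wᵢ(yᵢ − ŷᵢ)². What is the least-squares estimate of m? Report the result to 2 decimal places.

m = -2.95

The normal equations are: 244·m + 38·c = -704;  38·m + 10·c = -108.
(Σwᵢ·t·t = 244, Σwᵢ·t = 38, Σwᵢ·1 = 10, Σwᵢ·t·y = -704, Σwᵢ·y = -108.)
Δ = 244·10 − 38² = 996.
m = ((-704)·10 − 38·(-108))/996 = -734/249; c = (244·(-108) − 38·(-704))/996 = 100/249.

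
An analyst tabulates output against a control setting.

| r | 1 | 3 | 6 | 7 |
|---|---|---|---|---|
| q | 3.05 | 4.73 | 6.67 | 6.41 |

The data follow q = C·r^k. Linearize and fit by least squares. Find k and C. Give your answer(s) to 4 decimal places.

With ln qᵢ as the transformed response and ln rᵢ as the regressor:
Σln r = 4.8363, Σ(ln r)² = 8.2039, Σln q = 6.4245, Σln r·ln q = 8.7225.
Normal system: [[8.2039, 4.8363]; [4.8363, 4]]·[k, ln C]ᵀ = [8.7225, 6.4245]ᵀ.
Solving (det = 9.4260): k = 0.40515, ln C = 1.11628, so C = exp(1.11628) = 3.05348.

k = 0.4051, C = 3.0535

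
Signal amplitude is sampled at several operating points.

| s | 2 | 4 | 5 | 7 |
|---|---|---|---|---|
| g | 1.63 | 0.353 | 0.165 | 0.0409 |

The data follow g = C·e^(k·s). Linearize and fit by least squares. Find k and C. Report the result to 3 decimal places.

k = -0.738, C = 6.910

Let Y = ln g. Fitting Y = k·s + ln C by least squares:
Sums: Σs = 18.0000, Σ(s)² = 94.0000, Σln g = -5.5511, Σs·ln g = -34.5734.
Normal system: [[94.0000, 18.0000]; [18.0000, 4]]·[k, ln C]ᵀ = [-34.5734, -5.5511]ᵀ.
Δ = 94.0000·4 − (18.0000)² = 52.0000; k = (-34.5734·4 − 18.0000·-5.5511)/52.0000 = -0.73794, ln C = (94.0000·-5.5511 − 18.0000·-34.5734)/52.0000 = 1.93296, so C = exp(1.93296) = 6.90996.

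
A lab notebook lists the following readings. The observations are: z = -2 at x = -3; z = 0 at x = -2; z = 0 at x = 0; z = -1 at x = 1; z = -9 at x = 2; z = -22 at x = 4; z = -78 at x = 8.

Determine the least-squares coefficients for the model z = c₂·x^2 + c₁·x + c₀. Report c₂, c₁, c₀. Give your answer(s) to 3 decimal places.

c₂ = -0.980, c₁ = -1.951, c₀ = 0.502

Normal-equation sums: Σx^2·x^2 = 4466, Σx^2·x = 550, Σx^2 = 98, Σx·x = 98, Σx = 10, Σ1 = 7.
Moment sums: Σx^2·z = -5399, Σx·z = -725, Σz = -112.
MᵀM·[c₂, c₁, c₀]ᵀ = Mᵀz becomes [[4466, 550, 98]; [550, 98, 10]; [98, 10, 7]]·[c₂, c₁, c₀]ᵀ = [-5399, -725, -112]ᵀ.
Solving the 3×3 system (Gaussian elimination) gives c₂ = -77927/79548, c₁ = -22175/11364, c₀ = 3330/6629.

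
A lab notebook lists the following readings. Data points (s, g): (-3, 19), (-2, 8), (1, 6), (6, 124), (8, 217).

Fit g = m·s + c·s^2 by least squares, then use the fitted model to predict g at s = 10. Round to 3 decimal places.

ĝ = 331.384

MᵀM·[m, c]ᵀ = Mᵀg reads: 114·m + 694·c = 2413;  694·m + 5490·c = 18561.
Eliminating c: 5490·(row 1) − 694·(row 2) gives 144224·m = 5490·2413 − 694·18561 = 366036, so m = 91509/36056.
Then c = (18561 − 694·(91509/36056))/5490 = 110333/36056.
At s = 10: ĝ = (91509/36056)·(10) + (110333/36056)·(100) = 5974195/18028.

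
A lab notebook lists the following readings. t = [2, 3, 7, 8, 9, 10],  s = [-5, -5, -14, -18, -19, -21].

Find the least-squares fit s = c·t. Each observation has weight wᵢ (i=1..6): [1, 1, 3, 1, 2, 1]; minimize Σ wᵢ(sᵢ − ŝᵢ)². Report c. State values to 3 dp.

Forming XᵀWX = [[486]] and XᵀWs = [-1015]ᵀ gives XᵀWX·[c]ᵀ = XᵀWs.
c = (-1015)/486 = -2.08848.

c = -2.088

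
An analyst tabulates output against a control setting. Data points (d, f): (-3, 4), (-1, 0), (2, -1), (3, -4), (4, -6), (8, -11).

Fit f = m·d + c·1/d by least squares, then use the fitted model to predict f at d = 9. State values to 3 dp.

f̂ = -12.745

XᵀX·[m, c]ᵀ = Xᵀf reads: 103·m + 6·c = -138;  6·m + (893/576)·c = -145/24.
(Σd·d = 103, Σd·1/d = 6, Σ1/d·1/d = 893/576, Σd·f = -138, Σ1/d·f = -145/24.)
Determinant 103·(893/576) − 6² = 71243/576.
m = ((-138)·(893/576) − 6·(-145/24))/(71243/576) = -102354/71243; c = (103·(-145/24) − 6·(-138))/(71243/576) = 118488/71243.
At d = 9: f̂ = (-102354/71243)·(9) + (118488/71243)·(1/9) = -2724062/213729.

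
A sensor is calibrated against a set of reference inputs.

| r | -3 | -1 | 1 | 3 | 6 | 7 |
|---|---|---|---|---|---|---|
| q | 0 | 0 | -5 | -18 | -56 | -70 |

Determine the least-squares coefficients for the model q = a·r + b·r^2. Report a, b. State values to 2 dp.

Sums needed: Σr·r = 105, Σr·r^2 = 559, Σr^2·r^2 = 3861.
Right-hand side: Σr·q = -885, Σr^2·q = -5613.
Δ = 105·3861 − 559² = 92924.
a = ((-885)·3861 − 559·(-5613))/92924 = -10743/3574; b = (105·(-5613) − 559·(-885))/92924 = -47325/46462.

a = -3.01, b = -1.02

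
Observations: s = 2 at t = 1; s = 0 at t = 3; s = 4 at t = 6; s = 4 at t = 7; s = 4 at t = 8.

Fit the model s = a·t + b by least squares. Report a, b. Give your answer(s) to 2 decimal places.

a = 0.47, b = 0.45

Sums needed: Σt·t = 159, Σt = 25, Σ1 = 5.
Moment sums: Σt·s = 86, Σs = 14.
MᵀM·[a, b]ᵀ = Mᵀs becomes [[159, 25]; [25, 5]]·[a, b]ᵀ = [86, 14]ᵀ.
Eliminating b: 5·(row 1) − 25·(row 2) gives 170·a = 5·86 − 25·14 = 80, so a = 8/17.
Then b = (14 − 25·(8/17))/5 = 38/85.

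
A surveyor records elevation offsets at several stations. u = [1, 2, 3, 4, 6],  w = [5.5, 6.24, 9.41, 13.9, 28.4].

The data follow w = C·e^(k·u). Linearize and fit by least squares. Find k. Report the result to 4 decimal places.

k = 0.3432

Let Y = ln w. Fitting Y = k·u + ln C by least squares:
Σu = 16.0000, Σ(u)² = 66.0000, Σln w = 11.7558, Σu·ln w = 42.6979.
Equations: 66.0000·k + 16.0000·ln C = 42.6979;  16.0000·k + 5·ln C = 11.7558.
Slope k = (n·Σu·ln w − Σu·Σln w)/(n·Σ(u)² − (Σu)²) = (5·42.6979 − 16.0000·11.7558)/74.0000 = 0.34320; ln C = (Σln w − k·Σu)/n = 1.25290.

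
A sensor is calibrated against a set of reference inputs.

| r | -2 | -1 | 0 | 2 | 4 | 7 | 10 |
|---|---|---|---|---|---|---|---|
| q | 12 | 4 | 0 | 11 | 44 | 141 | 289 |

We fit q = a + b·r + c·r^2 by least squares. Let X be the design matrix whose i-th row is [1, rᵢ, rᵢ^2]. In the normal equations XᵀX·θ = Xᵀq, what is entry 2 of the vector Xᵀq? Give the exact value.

Entry 2 ↔ basis r, so (Xᵀq)_{2} = Σᵢ (r)·qᵢ = (-2)·(12) + (-1)·(4) + (0)·(0) + (2)·(11) + (4)·(44) + (7)·(141) + (10)·(289) = 4047.

4047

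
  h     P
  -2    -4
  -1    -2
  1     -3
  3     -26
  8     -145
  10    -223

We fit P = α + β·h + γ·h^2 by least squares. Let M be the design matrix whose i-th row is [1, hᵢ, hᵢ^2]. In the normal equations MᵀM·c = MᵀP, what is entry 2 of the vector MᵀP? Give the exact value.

Entry 2 ↔ basis h, so (MᵀP)_{2} = Σᵢ (h)·Pᵢ = (-2)·(-4) + (-1)·(-2) + (1)·(-3) + (3)·(-26) + (8)·(-145) + (10)·(-223) = -3461.

-3461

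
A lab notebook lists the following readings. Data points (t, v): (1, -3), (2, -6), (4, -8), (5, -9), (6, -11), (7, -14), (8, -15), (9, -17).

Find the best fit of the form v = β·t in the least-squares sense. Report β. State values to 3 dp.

Entries of XᵀX: Σt·t = 276.
And Σt·v = -529.
Normal equations: [[276]]·[β]ᵀ = [-529]ᵀ.
Hence β = -529 / 276 ≈ -1.91667.

β = -1.917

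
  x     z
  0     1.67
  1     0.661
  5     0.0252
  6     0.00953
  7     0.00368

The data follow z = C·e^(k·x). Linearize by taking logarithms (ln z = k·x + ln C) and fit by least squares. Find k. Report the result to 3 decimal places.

k = -0.860

Linearized form: ln z = k·x + ln C. From the 5 transformed points,
Sums: Σx = 19.0000, Σ(x)² = 111.0000, Σln z = -13.8402, Σx·ln z = -85.9723.
Normal system: [[111.0000, 19.0000]; [19.0000, 5]]·[k, ln C]ᵀ = [-85.9723, -13.8402]ᵀ.
Slope k = (n·Σx·ln z − Σx·Σln z)/(n·Σ(x)² − (Σx)²) = (5·-85.9723 − 19.0000·-13.8402)/194.0000 = -0.86029; ln C = (Σln z − k·Σx)/n = 0.50107.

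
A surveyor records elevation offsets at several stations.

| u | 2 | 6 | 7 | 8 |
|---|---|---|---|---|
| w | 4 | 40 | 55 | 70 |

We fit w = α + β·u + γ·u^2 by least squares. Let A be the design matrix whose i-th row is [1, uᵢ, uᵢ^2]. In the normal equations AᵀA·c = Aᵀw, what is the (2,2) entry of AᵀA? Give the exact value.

153

Row 2 ↔ basis u, column 2 ↔ basis u, so (AᵀA)_{2,2} = Σᵢ (u)·(u) = (2)·(2) + (6)·(6) + (7)·(7) + (8)·(8) = 153.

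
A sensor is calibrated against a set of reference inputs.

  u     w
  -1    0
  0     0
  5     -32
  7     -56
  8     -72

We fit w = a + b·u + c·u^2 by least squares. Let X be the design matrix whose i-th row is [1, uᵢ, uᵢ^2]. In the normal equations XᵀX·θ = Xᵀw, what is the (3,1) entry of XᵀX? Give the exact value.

139

Row 3 ↔ basis u^2, column 1 ↔ basis 1, so (XᵀX)_{3,1} = Σᵢ u^2 = (1)·(1) + (0)·(1) + (25)·(1) + (49)·(1) + (64)·(1) = 139.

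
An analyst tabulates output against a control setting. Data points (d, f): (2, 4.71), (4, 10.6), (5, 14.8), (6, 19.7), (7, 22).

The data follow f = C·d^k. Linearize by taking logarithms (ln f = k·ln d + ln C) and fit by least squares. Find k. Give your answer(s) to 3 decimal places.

k = 1.262

Let Y = ln f. Fitting Y = k·ln d + ln C by least squares:
XᵀX = [[11.9895, 7.4265]; [7.4265, 5]], rhs = [20.0393, 12.6768]ᵀ  (here Σln d = 7.4265, Σ(ln d)² = 11.9895, Σln f = 12.6768, Σln d·ln f = 20.0393).
Δ = 11.9895·5 − (7.4265)² = 4.7940; k = (20.0393·5 − 7.4265·12.6768)/4.7940 = 1.26227, ln C = (11.9895·12.6768 − 7.4265·20.0393)/4.7940 = 0.66051.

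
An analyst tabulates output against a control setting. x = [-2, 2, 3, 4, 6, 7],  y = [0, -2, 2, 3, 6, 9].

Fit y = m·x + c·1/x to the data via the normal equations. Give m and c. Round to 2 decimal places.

m = 1.33, c = -7.30

The normal equations are: 118·m + 6·c = 113;  6·m + (5093/7056)·c = 227/84.
Δ = 118·(5093/7056) − 6² = 173479/3528.
m = (113·(5093/7056) − 6·(227/84))/(173479/3528) = 461101/346958; c = (118·(227/84) − 6·113)/(173479/3528) = -1266972/173479.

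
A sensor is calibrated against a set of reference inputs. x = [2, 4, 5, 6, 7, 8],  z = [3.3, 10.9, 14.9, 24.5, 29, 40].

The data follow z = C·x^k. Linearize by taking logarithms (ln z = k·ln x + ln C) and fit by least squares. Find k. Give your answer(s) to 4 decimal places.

Linearized form: ln z = k·ln x + ln C. From the 6 transformed points,
Σln x = 9.5060, Σ(ln x)² = 16.3136, Σln z = 16.5389, Σln x·ln z = 28.4413.
Equations: 16.3136·k + 9.5060·ln C = 28.4413;  9.5060·k + 6·ln C = 16.5389.
Δ = 16.3136·6 − (9.5060)² = 7.5177; k = (28.4413·6 − 9.5060·16.5389)/7.5177 = 1.78632, ln C = (16.3136·16.5389 − 9.5060·28.4413)/7.5177 = -0.07364.

k = 1.7863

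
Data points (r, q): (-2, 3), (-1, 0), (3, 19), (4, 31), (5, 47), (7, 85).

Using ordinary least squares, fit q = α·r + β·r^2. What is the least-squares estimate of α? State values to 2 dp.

From the data, Σr·r = 104, Σr·r^2 = 550, Σr^2·r^2 = 3380.
For Mᵀq: Σr·q = 1005, Σr^2·q = 6019.
MᵀM·[α, β]ᵀ = Mᵀq becomes [[104, 550]; [550, 3380]]·[α, β]ᵀ = [1005, 6019]ᵀ.
det = 104·3380 − 550² = 49020.
α = (1005·3380 − 550·6019)/49020 = 455/258; β = (104·6019 − 550·1005)/49020 = 1927/1290.

α = 1.76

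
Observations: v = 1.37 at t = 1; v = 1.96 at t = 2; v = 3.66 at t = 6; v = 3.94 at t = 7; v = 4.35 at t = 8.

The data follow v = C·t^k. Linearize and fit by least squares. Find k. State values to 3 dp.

k = 0.554

Taking logs, ln v = k·ln t + ln C, so regress ln v on ln t.
Σln t = 6.5103, Σ(ln t)² = 11.8015, Σln v = 5.1266, Σln t·ln v = 8.5165.
Equations: 11.8015·k + 6.5103·ln C = 8.5165;  6.5103·k + 5·ln C = 5.1266.
Slope k = (n·Σln t·ln v − Σln t·Σln v)/(n·Σ(ln t)² − (Σln t)²) = (5·8.5165 − 6.5103·5.1266)/16.6240 = 0.55386; ln C = (Σln v − k·Σln t)/n = 0.30417.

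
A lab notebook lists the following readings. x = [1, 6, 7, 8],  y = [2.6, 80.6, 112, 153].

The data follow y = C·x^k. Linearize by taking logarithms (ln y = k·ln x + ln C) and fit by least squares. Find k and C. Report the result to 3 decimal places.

k = 1.942, C = 2.584

Let Y = ln y. Fitting Y = k·ln x + ln C by least squares:
Sums: Σln x = 5.8171, Σ(ln x)² = 11.3210, Σln y = 15.0939, Σln x·ln y = 27.5072.
Normal system: [[11.3210, 5.8171]; [5.8171, 4]]·[k, ln C]ᵀ = [27.5072, 15.0939]ᵀ.
Slope k = (n·Σln x·ln y − Σln x·Σln y)/(n·Σ(ln x)² − (Σln x)²) = (4·27.5072 − 5.8171·15.0939)/11.4454 = 1.94188; ln C = (Σln y − k·Σln x)/n = 0.94945, so C = exp(0.94945) = 2.58428.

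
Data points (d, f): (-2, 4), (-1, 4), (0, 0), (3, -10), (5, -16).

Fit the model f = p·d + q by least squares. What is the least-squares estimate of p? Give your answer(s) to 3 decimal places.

p = -3.059

Forming XᵀX = [[39, 5]; [5, 5]] and Xᵀf = [-122, -18]ᵀ gives XᵀX·[p, q]ᵀ = Xᵀf.
Eliminating q: 5·(row 1) − 5·(row 2) gives 170·p = 5·(-122) − 5·(-18) = -520, so p = -52/17.
Then q = ((-18) − 5·(-52/17))/5 = -46/85.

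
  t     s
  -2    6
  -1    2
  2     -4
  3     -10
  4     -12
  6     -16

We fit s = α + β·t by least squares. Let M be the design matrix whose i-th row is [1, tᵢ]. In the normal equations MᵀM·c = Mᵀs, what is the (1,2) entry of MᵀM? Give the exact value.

12

Row 1 ↔ basis 1, column 2 ↔ basis t, so (MᵀM)_{1,2} = Σᵢ t = (1)·(-2) + (1)·(-1) + (1)·(2) + (1)·(3) + (1)·(4) + (1)·(6) = 12.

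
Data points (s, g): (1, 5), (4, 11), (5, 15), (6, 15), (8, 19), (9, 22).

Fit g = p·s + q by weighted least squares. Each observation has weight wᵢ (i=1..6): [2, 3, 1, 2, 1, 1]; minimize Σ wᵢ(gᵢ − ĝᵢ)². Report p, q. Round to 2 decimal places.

Sums needed: Σwᵢ·s·s = 292, Σwᵢ·s = 48, Σwᵢ·1 = 10.
For AᵀWg: Σwᵢ·s·g = 747, Σwᵢ·g = 129.
AᵀWA·[p, q]ᵀ = AᵀWg becomes [[292, 48]; [48, 10]]·[p, q]ᵀ = [747, 129]ᵀ.
Eliminating q: 10·(row 1) − 48·(row 2) gives 616·p = 10·747 − 48·129 = 1278, so p = 639/308.
Then q = (129 − 48·(639/308))/10 = 453/154.

p = 2.07, q = 2.94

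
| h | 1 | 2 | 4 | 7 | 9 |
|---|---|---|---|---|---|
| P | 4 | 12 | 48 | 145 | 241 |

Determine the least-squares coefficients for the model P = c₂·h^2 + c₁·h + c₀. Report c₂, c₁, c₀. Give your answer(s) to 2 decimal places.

With design matrix M, MᵀM = [[9235, 1145, 151]; [1145, 151, 23]; [151, 23, 5]] and MᵀP = [27446, 3404, 450]ᵀ.
Solving the 3×3 system (Gaussian elimination) gives c₂ = 31822/10551, c₁ = -5699/10551, c₀ = 4927/3517.

c₂ = 3.02, c₁ = -0.54, c₀ = 1.40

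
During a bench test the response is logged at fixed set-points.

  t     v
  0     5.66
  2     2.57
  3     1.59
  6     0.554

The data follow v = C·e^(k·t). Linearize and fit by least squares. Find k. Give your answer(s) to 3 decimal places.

k = -0.388

Linearized form: ln v = k·t + ln C. From the 4 transformed points,
Σt = 11.0000, Σ(t)² = 49.0000, Σln v = 2.5505, Σt·ln v = -0.2645.
Equations: 49.0000·k + 11.0000·ln C = -0.2645;  11.0000·k + 4·ln C = 2.5505.
Solving (det = 75.0000): k = -0.38818, ln C = 1.70511.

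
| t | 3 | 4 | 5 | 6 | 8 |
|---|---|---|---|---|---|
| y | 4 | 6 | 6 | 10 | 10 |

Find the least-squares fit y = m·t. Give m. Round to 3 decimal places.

With design matrix M, MᵀM = [[150]] and Mᵀy = [206]ᵀ.
Hence m = 206 / 150 ≈ 1.37333.

m = 1.373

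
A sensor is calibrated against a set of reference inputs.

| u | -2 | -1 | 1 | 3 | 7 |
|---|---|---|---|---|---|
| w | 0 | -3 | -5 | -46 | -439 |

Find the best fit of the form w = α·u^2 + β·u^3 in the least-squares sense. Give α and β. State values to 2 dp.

Sums needed: Σu^2·u^2 = 2500, Σu^2·u^3 = 17018, Σu^3·u^3 = 118444.
And Σu^2·w = -21933, Σu^3·w = -151821.
Normal equations: [[2500, 17018]; [17018, 118444]]·[α, β]ᵀ = [-21933, -151821]ᵀ.
Eliminating β: 118444·(row 1) − 17018·(row 2) gives 6497676·α = 118444·(-21933) − 17018·(-151821) = -14142474, so α = -785693/360982.
Then β = ((-151821) − 17018·(-785693/360982))/118444 = -349817/360982.

α = -2.18, β = -0.97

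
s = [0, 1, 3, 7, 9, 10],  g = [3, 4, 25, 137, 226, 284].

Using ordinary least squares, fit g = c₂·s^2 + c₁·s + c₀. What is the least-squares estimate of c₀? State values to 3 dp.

c₀ = 3.018

AᵀA·[c₂, c₁, c₀]ᵀ = Aᵀg reads: 19044·c₂ + 2100·c₁ + 240·c₀ = 53648;  2100·c₂ + 240·c₁ + 30·c₀ = 5912;  240·c₂ + 30·c₁ + 6·c₀ = 679.
Inverting the 3×3 Gram matrix, [c₂, c₁, c₀]ᵀ = [659/222, -1907/1110, 335/111]ᵀ.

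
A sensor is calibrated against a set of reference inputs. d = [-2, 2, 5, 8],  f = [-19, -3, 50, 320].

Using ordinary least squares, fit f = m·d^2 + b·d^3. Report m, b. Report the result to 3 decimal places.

m = -2.932, b = 0.991

Forming XᵀX = [[4753, 35893]; [35893, 277897]] and Xᵀf = [21642, 170218]ᵀ gives XᵀX·[m, b]ᵀ = Xᵀf.
Determinant 4753·277897 − 35893² = 32536992.
m = (21642·277897 − 35893·170218)/32536992 = -11923475/4067124; b = (4753·170218 − 35893·21642)/32536992 = 4031231/4067124.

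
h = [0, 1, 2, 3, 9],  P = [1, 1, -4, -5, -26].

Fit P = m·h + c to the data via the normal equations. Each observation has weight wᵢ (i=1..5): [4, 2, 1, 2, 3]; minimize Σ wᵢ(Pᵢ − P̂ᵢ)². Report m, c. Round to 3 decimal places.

m = -3.092, c = 2.367

With design matrix M, MᵀWM = [[267, 37]; [37, 12]] and MᵀWP = [-738, -86]ᵀ.
Determinant 267·12 − 37² = 1835.
m = ((-738)·12 − 37·(-86))/1835 = -5674/1835; c = (267·(-86) − 37·(-738))/1835 = 4344/1835.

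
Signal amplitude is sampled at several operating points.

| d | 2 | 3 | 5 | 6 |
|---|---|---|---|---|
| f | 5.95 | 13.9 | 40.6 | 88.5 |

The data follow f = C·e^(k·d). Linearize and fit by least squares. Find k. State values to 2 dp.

k = 0.65

Taking logs, ln f = k·d + ln C, so regress ln f on d.
Over the data: Σd = 16.0000, Σ(d)² = 74.0000, Σln f = 12.6021, Σd·ln f = 56.8793.
Normal system: [[74.0000, 16.0000]; [16.0000, 4]]·[k, ln C]ᵀ = [56.8793, 12.6021]ᵀ.
Slope k = (n·Σd·ln f − Σd·Σln f)/(n·Σ(d)² − (Σd)²) = (4·56.8793 − 16.0000·12.6021)/40.0000 = 0.64711; ln C = (Σln f − k·Σd)/n = 0.56207.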